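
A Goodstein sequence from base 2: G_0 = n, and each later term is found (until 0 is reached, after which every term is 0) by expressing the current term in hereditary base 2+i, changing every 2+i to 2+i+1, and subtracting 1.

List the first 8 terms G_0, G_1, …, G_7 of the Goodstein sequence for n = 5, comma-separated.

5 —HB2→ 2^2 + 1 —bump→ 3^3 + 1 = 28 —(−1)→ 27
27 —HB3→ 3^3 —bump→ 4^4 = 256 —(−1)→ 255
255 —HB4→ 3·4^3 + 3·4^2 + 3·4 + 3 —bump→ 3·5^3 + 3·5^2 + 3·5 + 3 = 468 —(−1)→ 467
467 —HB5→ 3·5^3 + 3·5^2 + 3·5 + 2 —bump→ 3·6^3 + 3·6^2 + 3·6 + 2 = 776 —(−1)→ 775
775 —HB6→ 3·6^3 + 3·6^2 + 3·6 + 1 —bump→ 3·7^3 + 3·7^2 + 3·7 + 1 = 1198 —(−1)→ 1197
1197 —HB7→ 3·7^3 + 3·7^2 + 3·7 —bump→ 3·8^3 + 3·8^2 + 3·8 = 1752 —(−1)→ 1751
1751 —HB8→ 3·8^3 + 3·8^2 + 2·8 + 7 —bump→ 3·9^3 + 3·9^2 + 2·9 + 7 = 2455 —(−1)→ 2454

5, 27, 255, 467, 775, 1197, 1751, 2454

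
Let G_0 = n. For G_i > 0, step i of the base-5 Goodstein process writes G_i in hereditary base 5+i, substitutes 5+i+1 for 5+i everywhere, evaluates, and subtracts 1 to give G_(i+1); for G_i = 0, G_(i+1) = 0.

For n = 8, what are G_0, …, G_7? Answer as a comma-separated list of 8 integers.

8, 8, 8, 8, 8, 7, 6, 5

G_0=8  [base 5] 5 + 3  →[5↦6]→  6 + 3 = 9  −1 ⇒ G_1=8
G_1=8  [base 6] 6 + 2  →[6↦7]→  7 + 2 = 9  −1 ⇒ G_2=8
G_2=8  [base 7] 7 + 1  →[7↦8]→  8 + 1 = 9  −1 ⇒ G_3=8
G_3=8  [base 8] 8  →[8↦9]→  9 = 9  −1 ⇒ G_4=8
G_4=8  [base 9] 8  →[9↦10]→  8 = 8  −1 ⇒ G_5=7
G_5=7  [base 10] 7  →[10↦11]→  7 = 7  −1 ⇒ G_6=6
G_6=6  [base 11] 6  →[11↦12]→  6 = 6  −1 ⇒ G_7=5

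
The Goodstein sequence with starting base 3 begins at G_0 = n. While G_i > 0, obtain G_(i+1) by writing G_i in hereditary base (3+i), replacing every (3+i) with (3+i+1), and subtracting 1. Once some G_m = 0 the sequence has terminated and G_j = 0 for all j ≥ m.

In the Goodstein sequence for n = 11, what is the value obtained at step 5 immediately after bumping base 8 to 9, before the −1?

base 3: 11 = 3^2 + 2; at 4: 4^2 + 2 = 18; next = 17
base 4: 17 = 4^2 + 1; at 5: 5^2 + 1 = 26; next = 25
base 5: 25 = 5^2; at 6: 6^2 = 36; next = 35
base 6: 35 = 5·6 + 5; at 7: 5·7 + 5 = 40; next = 39
base 7: 39 = 5·7 + 4; at 8: 5·8 + 4 = 44; next = 43

48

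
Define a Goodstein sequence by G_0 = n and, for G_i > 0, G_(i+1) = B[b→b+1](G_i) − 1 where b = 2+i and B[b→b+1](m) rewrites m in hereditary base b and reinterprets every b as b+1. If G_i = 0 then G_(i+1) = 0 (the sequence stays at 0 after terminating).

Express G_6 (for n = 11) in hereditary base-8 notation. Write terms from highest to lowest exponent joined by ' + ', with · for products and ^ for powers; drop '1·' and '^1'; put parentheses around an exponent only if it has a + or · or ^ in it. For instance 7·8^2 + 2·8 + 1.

7·8^8 + 7·8^7 + 7·8^6 + 7·8^5 + 7·8^4 + 7·8^3 + 7·8^2 + 7·8 + 7

base 2: 11 = 2^(2 + 1) + 2 + 1; at 3: 3^(3 + 1) + 3 + 1 = 85; next = 84
base 3: 84 = 3^(3 + 1) + 3; at 4: 4^(4 + 1) + 4 = 1028; next = 1027
base 4: 1027 = 4^(4 + 1) + 3; at 5: 5^(5 + 1) + 3 = 15628; next = 15627
base 5: 15627 = 5^(5 + 1) + 2; at 6: 6^(6 + 1) + 2 = 279938; next = 279937
base 6: 279937 = 6^(6 + 1) + 1; at 7: 7^(7 + 1) + 1 = 5764802; next = 5764801
base 7: 5764801 = 7^(7 + 1); at 8: 8^(8 + 1) = 134217728; next = 134217727
base 8: 134217727 = 7·8^8 + 7·8^7 + 7·8^6 + 7·8^5 + 7·8^4 + 7·8^3 + 7·8^2 + 7·8 + 7; at 9: 7·9^9 + 7·9^7 + 7·9^6 + 7·9^5 + 7·9^4 + 7·9^3 + 7·9^2 + 7·9 + 7 = 2749609303; next = 2749609302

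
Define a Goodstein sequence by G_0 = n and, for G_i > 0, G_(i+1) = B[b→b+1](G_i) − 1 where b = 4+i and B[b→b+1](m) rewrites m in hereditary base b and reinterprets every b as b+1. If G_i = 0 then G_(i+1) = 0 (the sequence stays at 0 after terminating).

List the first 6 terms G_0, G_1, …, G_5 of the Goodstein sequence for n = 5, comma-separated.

G_0 = 5. HB_4(5) = 4 + 1. Bump = 6. G_1 = 5.
G_1 = 5. HB_5(5) = 5. Bump = 6. G_2 = 5.
G_2 = 5. HB_6(5) = 5. Bump = 5. G_3 = 4.
G_3 = 4. HB_7(4) = 4. Bump = 4. G_4 = 3.
G_4 = 3. HB_8(3) = 3. Bump = 3. G_5 = 2.

5, 5, 5, 4, 3, 2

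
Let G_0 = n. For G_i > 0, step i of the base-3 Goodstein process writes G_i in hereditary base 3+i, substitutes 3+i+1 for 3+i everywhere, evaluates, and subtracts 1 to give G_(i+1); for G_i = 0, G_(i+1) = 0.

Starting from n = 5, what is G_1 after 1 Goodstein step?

G_0 = 5. HB_3(5) = 3 + 2. Bump = 6. G_1 = 5.
G_1 = 5. HB_4(5) = 4 + 1. Bump = 6. G_2 = 5.

5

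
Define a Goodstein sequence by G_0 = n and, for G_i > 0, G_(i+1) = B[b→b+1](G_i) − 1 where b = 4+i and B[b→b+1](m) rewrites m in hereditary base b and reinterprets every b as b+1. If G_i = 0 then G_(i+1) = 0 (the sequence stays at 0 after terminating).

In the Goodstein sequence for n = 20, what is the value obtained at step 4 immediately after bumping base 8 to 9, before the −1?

(0) 20|_4 = 4^2 + 4 ↦ 5^2 + 5|_5 = 30 ⇒ 29
(1) 29|_5 = 5^2 + 4 ↦ 6^2 + 4|_6 = 40 ⇒ 39
(2) 39|_6 = 6^2 + 3 ↦ 7^2 + 3|_7 = 52 ⇒ 51
(3) 51|_7 = 7^2 + 2 ↦ 8^2 + 2|_8 = 66 ⇒ 65
(4) 65|_8 = 8^2 + 1 ↦ 9^2 + 1|_9 = 82 ⇒ 81

82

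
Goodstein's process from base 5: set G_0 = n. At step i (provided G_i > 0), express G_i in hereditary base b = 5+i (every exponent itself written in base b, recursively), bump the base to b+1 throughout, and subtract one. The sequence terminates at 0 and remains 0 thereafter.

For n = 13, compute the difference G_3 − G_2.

1

13 —HB5→ 2·5 + 3 —bump→ 2·6 + 3 = 15 —(−1)→ 14
14 —HB6→ 2·6 + 2 —bump→ 2·7 + 2 = 16 —(−1)→ 15
15 —HB7→ 2·7 + 1 —bump→ 2·8 + 1 = 17 —(−1)→ 16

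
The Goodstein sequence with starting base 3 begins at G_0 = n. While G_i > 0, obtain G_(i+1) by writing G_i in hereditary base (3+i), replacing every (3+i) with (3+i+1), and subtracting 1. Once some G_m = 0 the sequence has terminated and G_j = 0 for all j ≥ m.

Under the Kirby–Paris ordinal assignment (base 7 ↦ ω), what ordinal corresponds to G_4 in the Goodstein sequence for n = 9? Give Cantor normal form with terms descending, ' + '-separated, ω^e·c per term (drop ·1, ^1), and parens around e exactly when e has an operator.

ω·3

base 3: 9 = 3^2; at 4: 4^2 = 16; next = 15
base 4: 15 = 3·4 + 3; at 5: 3·5 + 3 = 18; next = 17
base 5: 17 = 3·5 + 2; at 6: 3·6 + 2 = 20; next = 19
base 6: 19 = 3·6 + 1; at 7: 3·7 + 1 = 22; next = 21
base 7: 21 = 3·7; at 8: 3·8 = 24; next = 23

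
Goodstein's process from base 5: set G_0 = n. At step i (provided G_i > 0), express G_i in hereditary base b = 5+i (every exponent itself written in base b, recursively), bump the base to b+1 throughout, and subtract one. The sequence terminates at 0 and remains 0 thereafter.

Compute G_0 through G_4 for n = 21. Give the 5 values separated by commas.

21, 24, 27, 29, 31

G_0 = 21. HB_5(21) = 4·5 + 1. Bump = 25. G_1 = 24.
G_1 = 24. HB_6(24) = 4·6. Bump = 28. G_2 = 27.
G_2 = 27. HB_7(27) = 3·7 + 6. Bump = 30. G_3 = 29.
G_3 = 29. HB_8(29) = 3·8 + 5. Bump = 32. G_4 = 31.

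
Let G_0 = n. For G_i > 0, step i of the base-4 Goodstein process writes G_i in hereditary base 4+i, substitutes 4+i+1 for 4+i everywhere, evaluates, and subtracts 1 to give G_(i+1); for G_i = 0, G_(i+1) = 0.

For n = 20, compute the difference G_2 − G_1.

[0] 20 ≡ 4^2 + 4 (base 4). Lift 5: 30. −1: 29.
[1] 29 ≡ 5^2 + 4 (base 5). Lift 6: 40. −1: 39.

10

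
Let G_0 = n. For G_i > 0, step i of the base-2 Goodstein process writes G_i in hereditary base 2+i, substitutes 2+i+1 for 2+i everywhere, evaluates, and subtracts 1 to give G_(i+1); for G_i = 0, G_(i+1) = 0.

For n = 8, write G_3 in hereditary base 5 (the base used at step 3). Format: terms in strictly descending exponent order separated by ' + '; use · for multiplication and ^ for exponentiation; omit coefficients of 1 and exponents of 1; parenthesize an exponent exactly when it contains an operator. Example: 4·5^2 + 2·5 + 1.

G_0=8  [base 2] 2^(2 + 1)  →[2↦3]→  3^(3 + 1) = 81  −1 ⇒ G_1=80
G_1=80  [base 3] 2·3^3 + 2·3^2 + 2·3 + 2  →[3↦4]→  2·4^4 + 2·4^2 + 2·4 + 2 = 554  −1 ⇒ G_2=553
G_2=553  [base 4] 2·4^4 + 2·4^2 + 2·4 + 1  →[4↦5]→  2·5^5 + 2·5^2 + 2·5 + 1 = 6311  −1 ⇒ G_3=6310

2·5^5 + 2·5^2 + 2·5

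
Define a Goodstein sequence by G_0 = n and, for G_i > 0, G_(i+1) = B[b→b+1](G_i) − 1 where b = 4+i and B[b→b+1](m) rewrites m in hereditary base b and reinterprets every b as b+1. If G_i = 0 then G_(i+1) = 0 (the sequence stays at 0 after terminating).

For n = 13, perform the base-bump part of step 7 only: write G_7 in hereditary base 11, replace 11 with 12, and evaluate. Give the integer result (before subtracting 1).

24

G_0 = 13. HB_4(13) = 3·4 + 1. Bump = 16. G_1 = 15.
G_1 = 15. HB_5(15) = 3·5. Bump = 18. G_2 = 17.
G_2 = 17. HB_6(17) = 2·6 + 5. Bump = 19. G_3 = 18.
G_3 = 18. HB_7(18) = 2·7 + 4. Bump = 20. G_4 = 19.
G_4 = 19. HB_8(19) = 2·8 + 3. Bump = 21. G_5 = 20.
G_5 = 20. HB_9(20) = 2·9 + 2. Bump = 22. G_6 = 21.
G_6 = 21. HB_10(21) = 2·10 + 1. Bump = 23. G_7 = 22.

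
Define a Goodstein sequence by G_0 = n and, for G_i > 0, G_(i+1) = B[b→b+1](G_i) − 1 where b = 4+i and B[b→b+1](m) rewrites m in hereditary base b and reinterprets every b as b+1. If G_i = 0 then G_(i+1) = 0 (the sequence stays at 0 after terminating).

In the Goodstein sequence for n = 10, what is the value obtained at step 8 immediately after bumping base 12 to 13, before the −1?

14

10 —HB4→ 2·4 + 2 —bump→ 2·5 + 2 = 12 —(−1)→ 11
11 —HB5→ 2·5 + 1 —bump→ 2·6 + 1 = 13 —(−1)→ 12
12 —HB6→ 2·6 —bump→ 2·7 = 14 —(−1)→ 13
13 —HB7→ 7 + 6 —bump→ 8 + 6 = 14 —(−1)→ 13
13 —HB8→ 8 + 5 —bump→ 9 + 5 = 14 —(−1)→ 13
13 —HB9→ 9 + 4 —bump→ 10 + 4 = 14 —(−1)→ 13
13 —HB10→ 10 + 3 —bump→ 11 + 3 = 14 —(−1)→ 13
13 —HB11→ 11 + 2 —bump→ 12 + 2 = 14 —(−1)→ 13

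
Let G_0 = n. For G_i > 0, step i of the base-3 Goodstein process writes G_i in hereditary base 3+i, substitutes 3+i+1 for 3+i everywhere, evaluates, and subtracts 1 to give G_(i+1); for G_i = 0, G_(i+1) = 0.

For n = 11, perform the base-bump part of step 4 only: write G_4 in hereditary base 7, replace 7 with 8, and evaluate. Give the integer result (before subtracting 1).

44

step 0: 11 = 3^2 + 2; sub 4 for 3: 4^2 + 2; = 18; G_1 = 18−1 = 17
step 1: 17 = 4^2 + 1; sub 5 for 4: 5^2 + 1; = 26; G_2 = 26−1 = 25
step 2: 25 = 5^2; sub 6 for 5: 6^2; = 36; G_3 = 36−1 = 35
step 3: 35 = 5·6 + 5; sub 7 for 6: 5·7 + 5; = 40; G_4 = 40−1 = 39
step 4: 39 = 5·7 + 4; sub 8 for 7: 5·8 + 4; = 44; G_5 = 44−1 = 43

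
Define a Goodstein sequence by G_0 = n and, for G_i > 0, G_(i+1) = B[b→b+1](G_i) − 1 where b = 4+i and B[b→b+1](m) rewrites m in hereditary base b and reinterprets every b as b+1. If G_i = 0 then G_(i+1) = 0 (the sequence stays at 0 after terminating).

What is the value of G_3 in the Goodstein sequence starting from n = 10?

13

base 4: 10 = 2·4 + 2; at 5: 2·5 + 2 = 12; next = 11
base 5: 11 = 2·5 + 1; at 6: 2·6 + 1 = 13; next = 12
base 6: 12 = 2·6; at 7: 2·7 = 14; next = 13
base 7: 13 = 7 + 6; at 8: 8 + 6 = 14; next = 13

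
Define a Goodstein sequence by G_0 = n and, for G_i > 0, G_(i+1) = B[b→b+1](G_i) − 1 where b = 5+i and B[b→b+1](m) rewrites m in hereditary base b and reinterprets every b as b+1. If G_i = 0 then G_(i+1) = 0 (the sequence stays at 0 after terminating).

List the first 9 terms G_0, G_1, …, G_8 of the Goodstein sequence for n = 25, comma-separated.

base 5: 25 = 5^2; at 6: 6^2 = 36; next = 35
base 6: 35 = 5·6 + 5; at 7: 5·7 + 5 = 40; next = 39
base 7: 39 = 5·7 + 4; at 8: 5·8 + 4 = 44; next = 43
base 8: 43 = 5·8 + 3; at 9: 5·9 + 3 = 48; next = 47
base 9: 47 = 5·9 + 2; at 10: 5·10 + 2 = 52; next = 51
base 10: 51 = 5·10 + 1; at 11: 5·11 + 1 = 56; next = 55
base 11: 55 = 5·11; at 12: 5·12 = 60; next = 59
base 12: 59 = 4·12 + 11; at 13: 4·13 + 11 = 63; next = 62

25, 35, 39, 43, 47, 51, 55, 59, 62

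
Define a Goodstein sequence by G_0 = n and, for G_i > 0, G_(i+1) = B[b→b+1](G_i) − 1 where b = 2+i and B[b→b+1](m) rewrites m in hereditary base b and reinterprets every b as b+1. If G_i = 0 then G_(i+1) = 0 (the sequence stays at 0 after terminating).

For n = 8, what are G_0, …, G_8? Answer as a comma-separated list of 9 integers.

G_0 = 8. HB_2(8) = 2^(2 + 1). Bump = 81. G_1 = 80.
G_1 = 80. HB_3(80) = 2·3^3 + 2·3^2 + 2·3 + 2. Bump = 554. G_2 = 553.
G_2 = 553. HB_4(553) = 2·4^4 + 2·4^2 + 2·4 + 1. Bump = 6311. G_3 = 6310.
G_3 = 6310. HB_5(6310) = 2·5^5 + 2·5^2 + 2·5. Bump = 93396. G_4 = 93395.
G_4 = 93395. HB_6(93395) = 2·6^6 + 2·6^2 + 6 + 5. Bump = 1647196. G_5 = 1647195.
G_5 = 1647195. HB_7(1647195) = 2·7^7 + 2·7^2 + 7 + 4. Bump = 33554572. G_6 = 33554571.
G_6 = 33554571. HB_8(33554571) = 2·8^8 + 2·8^2 + 8 + 3. Bump = 774841152. G_7 = 774841151.
G_7 = 774841151. HB_9(774841151) = 2·9^9 + 2·9^2 + 9 + 2. Bump = 20000000212. G_8 = 20000000211.

8, 80, 553, 6310, 93395, 1647195, 33554571, 774841151, 20000000211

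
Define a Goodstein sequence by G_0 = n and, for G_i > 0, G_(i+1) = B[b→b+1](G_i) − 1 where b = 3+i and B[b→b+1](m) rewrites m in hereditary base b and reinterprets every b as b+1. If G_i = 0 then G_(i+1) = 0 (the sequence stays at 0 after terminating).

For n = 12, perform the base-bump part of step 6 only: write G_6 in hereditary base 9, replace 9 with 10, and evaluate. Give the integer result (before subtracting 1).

G_0=12  [base 3] 3^2 + 3  →[3↦4]→  4^2 + 4 = 20  −1 ⇒ G_1=19
G_1=19  [base 4] 4^2 + 3  →[4↦5]→  5^2 + 3 = 28  −1 ⇒ G_2=27
G_2=27  [base 5] 5^2 + 2  →[5↦6]→  6^2 + 2 = 38  −1 ⇒ G_3=37
G_3=37  [base 6] 6^2 + 1  →[6↦7]→  7^2 + 1 = 50  −1 ⇒ G_4=49
G_4=49  [base 7] 7^2  →[7↦8]→  8^2 = 64  −1 ⇒ G_5=63
G_5=63  [base 8] 7·8 + 7  →[8↦9]→  7·9 + 7 = 70  −1 ⇒ G_6=69
G_6=69  [base 9] 7·9 + 6  →[9↦10]→  7·10 + 6 = 76  −1 ⇒ G_7=75

76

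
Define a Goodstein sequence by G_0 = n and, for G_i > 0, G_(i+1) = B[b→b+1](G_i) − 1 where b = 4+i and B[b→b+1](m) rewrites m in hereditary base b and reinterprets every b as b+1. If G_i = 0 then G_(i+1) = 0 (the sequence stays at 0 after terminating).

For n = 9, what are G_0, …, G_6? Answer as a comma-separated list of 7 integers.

step 0: 9 = 2·4 + 1; sub 5 for 4: 2·5 + 1; = 11; G_1 = 11−1 = 10
step 1: 10 = 2·5; sub 6 for 5: 2·6; = 12; G_2 = 12−1 = 11
step 2: 11 = 6 + 5; sub 7 for 6: 7 + 5; = 12; G_3 = 12−1 = 11
step 3: 11 = 7 + 4; sub 8 for 7: 8 + 4; = 12; G_4 = 12−1 = 11
step 4: 11 = 8 + 3; sub 9 for 8: 9 + 3; = 12; G_5 = 12−1 = 11
step 5: 11 = 9 + 2; sub 10 for 9: 10 + 2; = 12; G_6 = 12−1 = 11

9, 10, 11, 11, 11, 11, 11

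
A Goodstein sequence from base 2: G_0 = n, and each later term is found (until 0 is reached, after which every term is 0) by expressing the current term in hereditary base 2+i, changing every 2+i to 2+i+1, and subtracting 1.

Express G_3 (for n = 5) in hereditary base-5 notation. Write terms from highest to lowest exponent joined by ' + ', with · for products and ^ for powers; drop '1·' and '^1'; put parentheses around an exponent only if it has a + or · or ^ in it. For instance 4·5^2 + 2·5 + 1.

base 2: 5 = 2^2 + 1; at 3: 3^3 + 1 = 28; next = 27
base 3: 27 = 3^3; at 4: 4^4 = 256; next = 255
base 4: 255 = 3·4^3 + 3·4^2 + 3·4 + 3; at 5: 3·5^3 + 3·5^2 + 3·5 + 3 = 468; next = 467
base 5: 467 = 3·5^3 + 3·5^2 + 3·5 + 2; at 6: 3·6^3 + 3·6^2 + 3·6 + 2 = 776; next = 775

3·5^3 + 3·5^2 + 3·5 + 2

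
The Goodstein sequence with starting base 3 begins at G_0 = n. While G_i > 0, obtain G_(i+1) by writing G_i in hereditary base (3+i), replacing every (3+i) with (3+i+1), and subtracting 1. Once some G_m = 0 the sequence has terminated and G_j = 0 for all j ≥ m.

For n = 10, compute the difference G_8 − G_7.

2

step 0: 10 = 3^2 + 1; sub 4 for 3: 4^2 + 1; = 17; G_1 = 17−1 = 16
step 1: 16 = 4^2; sub 5 for 4: 5^2; = 25; G_2 = 25−1 = 24
step 2: 24 = 4·5 + 4; sub 6 for 5: 4·6 + 4; = 28; G_3 = 28−1 = 27
step 3: 27 = 4·6 + 3; sub 7 for 6: 4·7 + 3; = 31; G_4 = 31−1 = 30
step 4: 30 = 4·7 + 2; sub 8 for 7: 4·8 + 2; = 34; G_5 = 34−1 = 33
step 5: 33 = 4·8 + 1; sub 9 for 8: 4·9 + 1; = 37; G_6 = 37−1 = 36
step 6: 36 = 4·9; sub 10 for 9: 4·10; = 40; G_7 = 40−1 = 39
step 7: 39 = 3·10 + 9; sub 11 for 10: 3·11 + 9; = 42; G_8 = 42−1 = 41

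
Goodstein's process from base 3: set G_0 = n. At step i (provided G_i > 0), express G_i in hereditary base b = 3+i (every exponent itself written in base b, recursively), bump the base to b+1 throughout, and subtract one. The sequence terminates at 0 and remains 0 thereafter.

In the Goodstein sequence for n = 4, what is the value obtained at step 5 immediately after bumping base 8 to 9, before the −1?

1

step 0: 4 = 3 + 1; sub 4 for 3: 4 + 1; = 5; G_1 = 5−1 = 4
step 1: 4 = 4; sub 5 for 4: 5; = 5; G_2 = 5−1 = 4
step 2: 4 = 4; sub 6 for 5: 4; = 4; G_3 = 4−1 = 3
step 3: 3 = 3; sub 7 for 6: 3; = 3; G_4 = 3−1 = 2
step 4: 2 = 2; sub 8 for 7: 2; = 2; G_5 = 2−1 = 1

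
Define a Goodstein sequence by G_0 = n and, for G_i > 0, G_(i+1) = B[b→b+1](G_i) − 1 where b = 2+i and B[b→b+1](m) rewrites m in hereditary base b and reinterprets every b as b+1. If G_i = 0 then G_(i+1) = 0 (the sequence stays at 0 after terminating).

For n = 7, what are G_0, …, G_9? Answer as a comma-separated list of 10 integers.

7, 30, 259, 3127, 46657, 823543, 16777215, 37665879, 77777775, 150051213

step 0: 7 = 2^2 + 2 + 1; sub 3 for 2: 3^3 + 3 + 1; = 31; G_1 = 31−1 = 30
step 1: 30 = 3^3 + 3; sub 4 for 3: 4^4 + 4; = 260; G_2 = 260−1 = 259
step 2: 259 = 4^4 + 3; sub 5 for 4: 5^5 + 3; = 3128; G_3 = 3128−1 = 3127
step 3: 3127 = 5^5 + 2; sub 6 for 5: 6^6 + 2; = 46658; G_4 = 46658−1 = 46657
step 4: 46657 = 6^6 + 1; sub 7 for 6: 7^7 + 1; = 823544; G_5 = 823544−1 = 823543
step 5: 823543 = 7^7; sub 8 for 7: 8^8; = 16777216; G_6 = 16777216−1 = 16777215
step 6: 16777215 = 7·8^7 + 7·8^6 + 7·8^5 + 7·8^4 + 7·8^3 + 7·8^2 + 7·8 + 7; sub 9 for 8: 7·9^7 + 7·9^6 + 7·9^5 + 7·9^4 + 7·9^3 + 7·9^2 + 7·9 + 7; = 37665880; G_7 = 37665880−1 = 37665879
step 7: 37665879 = 7·9^7 + 7·9^6 + 7·9^5 + 7·9^4 + 7·9^3 + 7·9^2 + 7·9 + 6; sub 10 for 9: 7·10^7 + 7·10^6 + 7·10^5 + 7·10^4 + 7·10^3 + 7·10^2 + 7·10 + 6; = 77777776; G_8 = 77777776−1 = 77777775
step 8: 77777775 = 7·10^7 + 7·10^6 + 7·10^5 + 7·10^4 + 7·10^3 + 7·10^2 + 7·10 + 5; sub 11 for 10: 7·11^7 + 7·11^6 + 7·11^5 + 7·11^4 + 7·11^3 + 7·11^2 + 7·11 + 5; = 150051214; G_9 = 150051214−1 = 150051213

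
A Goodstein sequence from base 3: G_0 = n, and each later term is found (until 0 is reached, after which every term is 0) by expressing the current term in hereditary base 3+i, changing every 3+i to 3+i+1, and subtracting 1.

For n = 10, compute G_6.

36

[0] 10 ≡ 3^2 + 1 (base 3). Lift 4: 17. −1: 16.
[1] 16 ≡ 4^2 (base 4). Lift 5: 25. −1: 24.
[2] 24 ≡ 4·5 + 4 (base 5). Lift 6: 28. −1: 27.
[3] 27 ≡ 4·6 + 3 (base 6). Lift 7: 31. −1: 30.
[4] 30 ≡ 4·7 + 2 (base 7). Lift 8: 34. −1: 33.
[5] 33 ≡ 4·8 + 1 (base 8). Lift 9: 37. −1: 36.
[6] 36 ≡ 4·9 (base 9). Lift 10: 40. −1: 39.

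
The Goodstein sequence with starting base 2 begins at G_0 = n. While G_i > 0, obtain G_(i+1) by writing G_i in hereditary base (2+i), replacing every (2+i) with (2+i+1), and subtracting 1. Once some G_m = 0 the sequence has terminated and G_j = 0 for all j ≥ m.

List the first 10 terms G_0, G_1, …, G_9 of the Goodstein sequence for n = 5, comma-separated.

G_0 = 5. HB_2(5) = 2^2 + 1. Bump = 28. G_1 = 27.
G_1 = 27. HB_3(27) = 3^3. Bump = 256. G_2 = 255.
G_2 = 255. HB_4(255) = 3·4^3 + 3·4^2 + 3·4 + 3. Bump = 468. G_3 = 467.
G_3 = 467. HB_5(467) = 3·5^3 + 3·5^2 + 3·5 + 2. Bump = 776. G_4 = 775.
G_4 = 775. HB_6(775) = 3·6^3 + 3·6^2 + 3·6 + 1. Bump = 1198. G_5 = 1197.
G_5 = 1197. HB_7(1197) = 3·7^3 + 3·7^2 + 3·7. Bump = 1752. G_6 = 1751.
G_6 = 1751. HB_8(1751) = 3·8^3 + 3·8^2 + 2·8 + 7. Bump = 2455. G_7 = 2454.
G_7 = 2454. HB_9(2454) = 3·9^3 + 3·9^2 + 2·9 + 6. Bump = 3326. G_8 = 3325.
G_8 = 3325. HB_10(3325) = 3·10^3 + 3·10^2 + 2·10 + 5. Bump = 4383. G_9 = 4382.

5, 27, 255, 467, 775, 1197, 1751, 2454, 3325, 4382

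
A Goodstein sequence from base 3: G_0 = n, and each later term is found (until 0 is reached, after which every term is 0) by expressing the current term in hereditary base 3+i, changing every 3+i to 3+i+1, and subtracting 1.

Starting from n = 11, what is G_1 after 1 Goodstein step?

17

i=0: 11 = 3^2 + 2 (b=3); 3→4: 4^2 + 2 = 18; 18−1 = 17
i=1: 17 = 4^2 + 1 (b=4); 4→5: 5^2 + 1 = 26; 26−1 = 25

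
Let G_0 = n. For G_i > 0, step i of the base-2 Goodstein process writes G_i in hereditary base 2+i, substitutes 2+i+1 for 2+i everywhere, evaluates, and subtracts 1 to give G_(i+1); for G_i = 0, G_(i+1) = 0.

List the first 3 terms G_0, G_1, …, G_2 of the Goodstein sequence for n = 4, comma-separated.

4 —HB2→ 2^2 —bump→ 3^3 = 27 —(−1)→ 26
26 —HB3→ 2·3^2 + 2·3 + 2 —bump→ 2·4^2 + 2·4 + 2 = 42 —(−1)→ 41

4, 26, 41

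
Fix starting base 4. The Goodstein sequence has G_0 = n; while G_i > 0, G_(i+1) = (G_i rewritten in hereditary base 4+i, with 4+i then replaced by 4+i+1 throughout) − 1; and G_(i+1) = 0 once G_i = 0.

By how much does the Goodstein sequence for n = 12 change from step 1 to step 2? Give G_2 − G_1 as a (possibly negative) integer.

1

G_0 = 12. HB_4(12) = 3·4. Bump = 15. G_1 = 14.
G_1 = 14. HB_5(14) = 2·5 + 4. Bump = 16. G_2 = 15.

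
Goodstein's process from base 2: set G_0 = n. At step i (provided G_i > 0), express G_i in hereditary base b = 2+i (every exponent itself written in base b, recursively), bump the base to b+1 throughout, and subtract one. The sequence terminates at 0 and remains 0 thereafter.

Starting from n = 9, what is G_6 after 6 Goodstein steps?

G_0 = 9. HB_2(9) = 2^(2 + 1) + 1. Bump = 82. G_1 = 81.
G_1 = 81. HB_3(81) = 3^(3 + 1). Bump = 1024. G_2 = 1023.
G_2 = 1023. HB_4(1023) = 3·4^4 + 3·4^3 + 3·4^2 + 3·4 + 3. Bump = 9843. G_3 = 9842.
G_3 = 9842. HB_5(9842) = 3·5^5 + 3·5^3 + 3·5^2 + 3·5 + 2. Bump = 140744. G_4 = 140743.
G_4 = 140743. HB_6(140743) = 3·6^6 + 3·6^3 + 3·6^2 + 3·6 + 1. Bump = 2471827. G_5 = 2471826.
G_5 = 2471826. HB_7(2471826) = 3·7^7 + 3·7^3 + 3·7^2 + 3·7. Bump = 50333400. G_6 = 50333399.
G_6 = 50333399. HB_8(50333399) = 3·8^8 + 3·8^3 + 3·8^2 + 2·8 + 7. Bump = 1162263922. G_7 = 1162263921.

50333399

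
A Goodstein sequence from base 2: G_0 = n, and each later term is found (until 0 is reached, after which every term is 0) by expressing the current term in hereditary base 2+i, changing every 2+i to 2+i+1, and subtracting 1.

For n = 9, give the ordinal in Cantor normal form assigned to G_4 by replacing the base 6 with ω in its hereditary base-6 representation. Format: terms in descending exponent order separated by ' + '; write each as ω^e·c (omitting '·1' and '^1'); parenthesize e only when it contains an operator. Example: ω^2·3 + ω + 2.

G_0 = 9. HB_2(9) = 2^(2 + 1) + 1. Bump = 82. G_1 = 81.
G_1 = 81. HB_3(81) = 3^(3 + 1). Bump = 1024. G_2 = 1023.
G_2 = 1023. HB_4(1023) = 3·4^4 + 3·4^3 + 3·4^2 + 3·4 + 3. Bump = 9843. G_3 = 9842.
G_3 = 9842. HB_5(9842) = 3·5^5 + 3·5^3 + 3·5^2 + 3·5 + 2. Bump = 140744. G_4 = 140743.

ω^ω·3 + ω^3·3 + ω^2·3 + ω·3 + 1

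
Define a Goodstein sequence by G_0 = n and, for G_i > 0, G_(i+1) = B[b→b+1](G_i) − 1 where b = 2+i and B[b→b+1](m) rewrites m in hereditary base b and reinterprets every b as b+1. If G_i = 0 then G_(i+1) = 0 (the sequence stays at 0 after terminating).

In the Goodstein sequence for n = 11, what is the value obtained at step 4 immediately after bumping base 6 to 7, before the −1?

5764802

G_0 = 11. HB_2(11) = 2^(2 + 1) + 2 + 1. Bump = 85. G_1 = 84.
G_1 = 84. HB_3(84) = 3^(3 + 1) + 3. Bump = 1028. G_2 = 1027.
G_2 = 1027. HB_4(1027) = 4^(4 + 1) + 3. Bump = 15628. G_3 = 15627.
G_3 = 15627. HB_5(15627) = 5^(5 + 1) + 2. Bump = 279938. G_4 = 279937.
G_4 = 279937. HB_6(279937) = 6^(6 + 1) + 1. Bump = 5764802. G_5 = 5764801.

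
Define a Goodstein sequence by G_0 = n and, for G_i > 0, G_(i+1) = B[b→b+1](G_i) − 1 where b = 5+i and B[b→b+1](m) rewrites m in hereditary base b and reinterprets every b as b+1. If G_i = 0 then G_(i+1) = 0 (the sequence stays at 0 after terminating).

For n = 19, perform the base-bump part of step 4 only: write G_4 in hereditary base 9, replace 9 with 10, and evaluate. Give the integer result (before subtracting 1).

step 0: 19 = 3·5 + 4; sub 6 for 5: 3·6 + 4; = 22; G_1 = 22−1 = 21
step 1: 21 = 3·6 + 3; sub 7 for 6: 3·7 + 3; = 24; G_2 = 24−1 = 23
step 2: 23 = 3·7 + 2; sub 8 for 7: 3·8 + 2; = 26; G_3 = 26−1 = 25
step 3: 25 = 3·8 + 1; sub 9 for 8: 3·9 + 1; = 28; G_4 = 28−1 = 27
step 4: 27 = 3·9; sub 10 for 9: 3·10; = 30; G_5 = 30−1 = 29

30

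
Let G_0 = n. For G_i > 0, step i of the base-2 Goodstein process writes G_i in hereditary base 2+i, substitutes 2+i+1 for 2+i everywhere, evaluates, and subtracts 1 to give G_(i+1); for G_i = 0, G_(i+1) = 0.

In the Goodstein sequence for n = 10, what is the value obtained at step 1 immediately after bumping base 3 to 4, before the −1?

1026

step 0: 10 = 2^(2 + 1) + 2; sub 3 for 2: 3^(3 + 1) + 3; = 84; G_1 = 84−1 = 83
step 1: 83 = 3^(3 + 1) + 2; sub 4 for 3: 4^(4 + 1) + 2; = 1026; G_2 = 1026−1 = 1025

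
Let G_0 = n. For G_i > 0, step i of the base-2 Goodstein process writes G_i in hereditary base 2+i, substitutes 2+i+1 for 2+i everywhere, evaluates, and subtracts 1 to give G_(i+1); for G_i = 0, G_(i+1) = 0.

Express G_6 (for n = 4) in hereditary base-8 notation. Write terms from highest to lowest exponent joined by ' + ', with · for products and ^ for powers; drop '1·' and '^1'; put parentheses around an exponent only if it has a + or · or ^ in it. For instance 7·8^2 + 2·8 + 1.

2·8^2 + 8 + 3

(0) 4|_2 = 2^2 ↦ 3^3|_3 = 27 ⇒ 26
(1) 26|_3 = 2·3^2 + 2·3 + 2 ↦ 2·4^2 + 2·4 + 2|_4 = 42 ⇒ 41
(2) 41|_4 = 2·4^2 + 2·4 + 1 ↦ 2·5^2 + 2·5 + 1|_5 = 61 ⇒ 60
(3) 60|_5 = 2·5^2 + 2·5 ↦ 2·6^2 + 2·6|_6 = 84 ⇒ 83
(4) 83|_6 = 2·6^2 + 6 + 5 ↦ 2·7^2 + 7 + 5|_7 = 110 ⇒ 109
(5) 109|_7 = 2·7^2 + 7 + 4 ↦ 2·8^2 + 8 + 4|_8 = 140 ⇒ 139
(6) 139|_8 = 2·8^2 + 8 + 3 ↦ 2·9^2 + 9 + 3|_9 = 174 ⇒ 173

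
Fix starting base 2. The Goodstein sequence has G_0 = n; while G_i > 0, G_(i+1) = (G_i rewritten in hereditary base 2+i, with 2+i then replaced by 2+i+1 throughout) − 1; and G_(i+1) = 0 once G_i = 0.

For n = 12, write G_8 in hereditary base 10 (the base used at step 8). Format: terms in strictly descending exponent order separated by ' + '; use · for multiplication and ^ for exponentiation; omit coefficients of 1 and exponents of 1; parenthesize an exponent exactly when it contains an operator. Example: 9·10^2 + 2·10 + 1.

10^(10 + 1) + 2·10^2 + 10 + 1

12 —HB2→ 2^(2 + 1) + 2^2 —bump→ 3^(3 + 1) + 3^3 = 108 —(−1)→ 107
107 —HB3→ 3^(3 + 1) + 2·3^2 + 2·3 + 2 —bump→ 4^(4 + 1) + 2·4^2 + 2·4 + 2 = 1066 —(−1)→ 1065
1065 —HB4→ 4^(4 + 1) + 2·4^2 + 2·4 + 1 —bump→ 5^(5 + 1) + 2·5^2 + 2·5 + 1 = 15686 —(−1)→ 15685
15685 —HB5→ 5^(5 + 1) + 2·5^2 + 2·5 —bump→ 6^(6 + 1) + 2·6^2 + 2·6 = 280020 —(−1)→ 280019
280019 —HB6→ 6^(6 + 1) + 2·6^2 + 6 + 5 —bump→ 7^(7 + 1) + 2·7^2 + 7 + 5 = 5764911 —(−1)→ 5764910
5764910 —HB7→ 7^(7 + 1) + 2·7^2 + 7 + 4 —bump→ 8^(8 + 1) + 2·8^2 + 8 + 4 = 134217868 —(−1)→ 134217867
134217867 —HB8→ 8^(8 + 1) + 2·8^2 + 8 + 3 —bump→ 9^(9 + 1) + 2·9^2 + 9 + 3 = 3486784575 —(−1)→ 3486784574
3486784574 —HB9→ 9^(9 + 1) + 2·9^2 + 9 + 2 —bump→ 10^(10 + 1) + 2·10^2 + 10 + 2 = 100000000212 —(−1)→ 100000000211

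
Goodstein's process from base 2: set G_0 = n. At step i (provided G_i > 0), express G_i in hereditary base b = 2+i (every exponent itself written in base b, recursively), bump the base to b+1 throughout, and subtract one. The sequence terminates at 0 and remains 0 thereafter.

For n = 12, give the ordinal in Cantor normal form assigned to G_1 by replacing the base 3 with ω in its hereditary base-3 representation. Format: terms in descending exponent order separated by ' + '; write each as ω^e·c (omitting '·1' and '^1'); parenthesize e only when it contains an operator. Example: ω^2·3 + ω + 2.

G_0=12  [base 2] 2^(2 + 1) + 2^2  →[2↦3]→  3^(3 + 1) + 3^3 = 108  −1 ⇒ G_1=107
G_1=107  [base 3] 3^(3 + 1) + 2·3^2 + 2·3 + 2  →[3↦4]→  4^(4 + 1) + 2·4^2 + 2·4 + 2 = 1066  −1 ⇒ G_2=1065

ω^(ω + 1) + ω^2·2 + ω·2 + 2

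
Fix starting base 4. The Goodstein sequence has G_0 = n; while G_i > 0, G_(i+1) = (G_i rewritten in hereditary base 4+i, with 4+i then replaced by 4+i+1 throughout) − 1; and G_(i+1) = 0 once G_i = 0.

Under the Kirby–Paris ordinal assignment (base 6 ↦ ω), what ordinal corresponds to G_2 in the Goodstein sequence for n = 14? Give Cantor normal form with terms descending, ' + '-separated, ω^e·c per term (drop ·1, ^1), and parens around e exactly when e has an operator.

G_0=14  [base 4] 3·4 + 2  →[4↦5]→  3·5 + 2 = 17  −1 ⇒ G_1=16
G_1=16  [base 5] 3·5 + 1  →[5↦6]→  3·6 + 1 = 19  −1 ⇒ G_2=18
G_2=18  [base 6] 3·6  →[6↦7]→  3·7 = 21  −1 ⇒ G_3=20

ω·3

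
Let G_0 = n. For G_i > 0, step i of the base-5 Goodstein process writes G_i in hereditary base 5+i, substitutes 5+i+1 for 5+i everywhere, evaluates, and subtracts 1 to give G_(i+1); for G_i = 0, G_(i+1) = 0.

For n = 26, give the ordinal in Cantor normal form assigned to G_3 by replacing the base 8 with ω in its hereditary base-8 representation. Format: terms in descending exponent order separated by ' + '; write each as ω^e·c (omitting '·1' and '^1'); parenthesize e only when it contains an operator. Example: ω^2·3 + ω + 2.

step 0: 26 = 5^2 + 1; sub 6 for 5: 6^2 + 1; = 37; G_1 = 37−1 = 36
step 1: 36 = 6^2; sub 7 for 6: 7^2; = 49; G_2 = 49−1 = 48
step 2: 48 = 6·7 + 6; sub 8 for 7: 6·8 + 6; = 54; G_3 = 54−1 = 53

ω·6 + 5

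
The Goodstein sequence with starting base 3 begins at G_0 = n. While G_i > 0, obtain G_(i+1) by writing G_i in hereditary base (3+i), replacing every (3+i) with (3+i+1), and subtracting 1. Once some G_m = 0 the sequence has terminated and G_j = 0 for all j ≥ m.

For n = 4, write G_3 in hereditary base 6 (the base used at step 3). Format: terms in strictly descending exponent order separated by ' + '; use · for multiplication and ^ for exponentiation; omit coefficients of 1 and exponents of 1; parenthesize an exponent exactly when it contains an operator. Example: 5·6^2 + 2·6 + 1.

step 0: 4 = 3 + 1; sub 4 for 3: 4 + 1; = 5; G_1 = 5−1 = 4
step 1: 4 = 4; sub 5 for 4: 5; = 5; G_2 = 5−1 = 4
step 2: 4 = 4; sub 6 for 5: 4; = 4; G_3 = 4−1 = 3

3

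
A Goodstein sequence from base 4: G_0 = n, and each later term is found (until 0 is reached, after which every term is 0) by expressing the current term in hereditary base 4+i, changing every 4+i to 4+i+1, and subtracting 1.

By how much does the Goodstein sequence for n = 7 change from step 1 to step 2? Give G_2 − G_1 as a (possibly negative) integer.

0

i=0: 7 = 4 + 3 (b=4); 4→5: 5 + 3 = 8; 8−1 = 7
i=1: 7 = 5 + 2 (b=5); 5→6: 6 + 2 = 8; 8−1 = 7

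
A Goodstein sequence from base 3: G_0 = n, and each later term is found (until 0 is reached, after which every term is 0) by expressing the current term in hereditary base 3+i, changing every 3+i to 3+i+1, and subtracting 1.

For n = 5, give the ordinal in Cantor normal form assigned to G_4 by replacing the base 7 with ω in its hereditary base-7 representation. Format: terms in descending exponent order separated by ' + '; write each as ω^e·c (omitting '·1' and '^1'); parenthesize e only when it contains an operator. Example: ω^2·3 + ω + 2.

[0] 5 ≡ 3 + 2 (base 3). Lift 4: 6. −1: 5.
[1] 5 ≡ 4 + 1 (base 4). Lift 5: 6. −1: 5.
[2] 5 ≡ 5 (base 5). Lift 6: 6. −1: 5.
[3] 5 ≡ 5 (base 6). Lift 7: 5. −1: 4.
[4] 4 ≡ 4 (base 7). Lift 8: 4. −1: 3.

4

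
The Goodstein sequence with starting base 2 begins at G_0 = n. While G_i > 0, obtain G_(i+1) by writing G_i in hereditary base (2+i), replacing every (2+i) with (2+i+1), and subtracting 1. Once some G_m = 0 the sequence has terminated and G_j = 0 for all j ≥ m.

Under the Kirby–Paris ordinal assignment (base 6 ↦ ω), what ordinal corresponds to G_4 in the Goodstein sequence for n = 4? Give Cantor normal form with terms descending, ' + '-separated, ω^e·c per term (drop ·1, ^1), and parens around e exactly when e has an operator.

ω^2·2 + ω + 5

(0) 4|_2 = 2^2 ↦ 3^3|_3 = 27 ⇒ 26
(1) 26|_3 = 2·3^2 + 2·3 + 2 ↦ 2·4^2 + 2·4 + 2|_4 = 42 ⇒ 41
(2) 41|_4 = 2·4^2 + 2·4 + 1 ↦ 2·5^2 + 2·5 + 1|_5 = 61 ⇒ 60
(3) 60|_5 = 2·5^2 + 2·5 ↦ 2·6^2 + 2·6|_6 = 84 ⇒ 83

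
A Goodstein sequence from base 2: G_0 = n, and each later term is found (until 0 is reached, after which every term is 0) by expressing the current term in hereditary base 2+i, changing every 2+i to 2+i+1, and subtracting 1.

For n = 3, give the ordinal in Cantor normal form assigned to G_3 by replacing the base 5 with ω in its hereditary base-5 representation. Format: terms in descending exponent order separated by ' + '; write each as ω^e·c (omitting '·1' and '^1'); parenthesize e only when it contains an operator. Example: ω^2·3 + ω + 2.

2

step 0: 3 = 2 + 1; sub 3 for 2: 3 + 1; = 4; G_1 = 4−1 = 3
step 1: 3 = 3; sub 4 for 3: 4; = 4; G_2 = 4−1 = 3
step 2: 3 = 3; sub 5 for 4: 3; = 3; G_3 = 3−1 = 2
step 3: 2 = 2; sub 6 for 5: 2; = 2; G_4 = 2−1 = 1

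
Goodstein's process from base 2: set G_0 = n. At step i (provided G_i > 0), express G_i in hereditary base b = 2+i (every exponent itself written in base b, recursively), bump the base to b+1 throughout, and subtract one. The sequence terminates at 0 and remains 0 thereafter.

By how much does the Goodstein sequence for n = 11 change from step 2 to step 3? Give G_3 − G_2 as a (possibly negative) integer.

step 0: 11 = 2^(2 + 1) + 2 + 1; sub 3 for 2: 3^(3 + 1) + 3 + 1; = 85; G_1 = 85−1 = 84
step 1: 84 = 3^(3 + 1) + 3; sub 4 for 3: 4^(4 + 1) + 4; = 1028; G_2 = 1028−1 = 1027
step 2: 1027 = 4^(4 + 1) + 3; sub 5 for 4: 5^(5 + 1) + 3; = 15628; G_3 = 15628−1 = 15627

14600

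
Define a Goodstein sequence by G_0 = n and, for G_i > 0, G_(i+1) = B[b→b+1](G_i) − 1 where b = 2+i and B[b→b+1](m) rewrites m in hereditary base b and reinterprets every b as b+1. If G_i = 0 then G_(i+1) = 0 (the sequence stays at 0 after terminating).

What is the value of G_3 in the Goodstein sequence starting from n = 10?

G_0 = 10. HB_2(10) = 2^(2 + 1) + 2. Bump = 84. G_1 = 83.
G_1 = 83. HB_3(83) = 3^(3 + 1) + 2. Bump = 1026. G_2 = 1025.
G_2 = 1025. HB_4(1025) = 4^(4 + 1) + 1. Bump = 15626. G_3 = 15625.

15625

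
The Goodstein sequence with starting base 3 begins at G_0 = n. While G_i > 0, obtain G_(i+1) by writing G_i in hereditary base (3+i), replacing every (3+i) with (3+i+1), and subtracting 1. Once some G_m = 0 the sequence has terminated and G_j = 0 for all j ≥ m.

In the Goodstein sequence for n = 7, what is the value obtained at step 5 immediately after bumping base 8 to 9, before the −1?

i=0: 7 = 2·3 + 1 (b=3); 3→4: 2·4 + 1 = 9; 9−1 = 8
i=1: 8 = 2·4 (b=4); 4→5: 2·5 = 10; 10−1 = 9
i=2: 9 = 5 + 4 (b=5); 5→6: 6 + 4 = 10; 10−1 = 9
i=3: 9 = 6 + 3 (b=6); 6→7: 7 + 3 = 10; 10−1 = 9
i=4: 9 = 7 + 2 (b=7); 7→8: 8 + 2 = 10; 10−1 = 9
i=5: 9 = 8 + 1 (b=8); 8→9: 9 + 1 = 10; 10−1 = 9

10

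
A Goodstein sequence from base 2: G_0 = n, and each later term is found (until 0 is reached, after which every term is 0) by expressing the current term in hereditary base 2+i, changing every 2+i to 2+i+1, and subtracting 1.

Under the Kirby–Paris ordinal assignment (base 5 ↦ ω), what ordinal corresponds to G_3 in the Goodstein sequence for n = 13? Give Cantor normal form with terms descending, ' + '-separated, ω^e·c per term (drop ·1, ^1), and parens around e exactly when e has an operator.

[0] 13 ≡ 2^(2 + 1) + 2^2 + 1 (base 2). Lift 3: 109. −1: 108.
[1] 108 ≡ 3^(3 + 1) + 3^3 (base 3). Lift 4: 1280. −1: 1279.
[2] 1279 ≡ 4^(4 + 1) + 3·4^3 + 3·4^2 + 3·4 + 3 (base 4). Lift 5: 16093. −1: 16092.

ω^(ω + 1) + ω^3·3 + ω^2·3 + ω·3 + 2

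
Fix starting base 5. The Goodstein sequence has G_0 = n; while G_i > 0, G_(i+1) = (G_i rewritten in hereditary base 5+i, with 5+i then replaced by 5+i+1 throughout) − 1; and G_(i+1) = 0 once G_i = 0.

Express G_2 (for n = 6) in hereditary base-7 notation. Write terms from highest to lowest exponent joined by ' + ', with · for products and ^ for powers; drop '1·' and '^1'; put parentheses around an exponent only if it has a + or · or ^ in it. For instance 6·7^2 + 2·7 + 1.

G_0=6  [base 5] 5 + 1  →[5↦6]→  6 + 1 = 7  −1 ⇒ G_1=6
G_1=6  [base 6] 6  →[6↦7]→  7 = 7  −1 ⇒ G_2=6
G_2=6  [base 7] 6  →[7↦8]→  6 = 6  −1 ⇒ G_3=5

6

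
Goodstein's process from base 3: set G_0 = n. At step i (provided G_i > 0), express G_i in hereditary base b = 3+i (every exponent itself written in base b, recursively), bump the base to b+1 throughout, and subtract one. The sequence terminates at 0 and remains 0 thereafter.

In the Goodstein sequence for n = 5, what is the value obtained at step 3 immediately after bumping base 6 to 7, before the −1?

step 0: 5 = 3 + 2; sub 4 for 3: 4 + 2; = 6; G_1 = 6−1 = 5
step 1: 5 = 4 + 1; sub 5 for 4: 5 + 1; = 6; G_2 = 6−1 = 5
step 2: 5 = 5; sub 6 for 5: 6; = 6; G_3 = 6−1 = 5
step 3: 5 = 5; sub 7 for 6: 5; = 5; G_4 = 5−1 = 4

5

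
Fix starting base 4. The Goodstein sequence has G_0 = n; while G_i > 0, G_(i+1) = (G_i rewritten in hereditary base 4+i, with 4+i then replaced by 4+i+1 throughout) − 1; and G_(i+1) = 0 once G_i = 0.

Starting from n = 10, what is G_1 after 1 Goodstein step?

11

step 0: 10 = 2·4 + 2; sub 5 for 4: 2·5 + 2; = 12; G_1 = 12−1 = 11
step 1: 11 = 2·5 + 1; sub 6 for 5: 2·6 + 1; = 13; G_2 = 13−1 = 12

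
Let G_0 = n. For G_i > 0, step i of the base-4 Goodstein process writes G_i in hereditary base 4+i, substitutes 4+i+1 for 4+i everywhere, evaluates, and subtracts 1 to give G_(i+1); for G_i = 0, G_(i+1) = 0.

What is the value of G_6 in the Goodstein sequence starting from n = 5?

G_0=5  [base 4] 4 + 1  →[4↦5]→  5 + 1 = 6  −1 ⇒ G_1=5
G_1=5  [base 5] 5  →[5↦6]→  6 = 6  −1 ⇒ G_2=5
G_2=5  [base 6] 5  →[6↦7]→  5 = 5  −1 ⇒ G_3=4
G_3=4  [base 7] 4  →[7↦8]→  4 = 4  −1 ⇒ G_4=3
G_4=3  [base 8] 3  →[8↦9]→  3 = 3  −1 ⇒ G_5=2
G_5=2  [base 9] 2  →[9↦10]→  2 = 2  −1 ⇒ G_6=1
G_6=1  [base 10] 1  →[10↦11]→  1 = 1  −1 ⇒ G_7=0

1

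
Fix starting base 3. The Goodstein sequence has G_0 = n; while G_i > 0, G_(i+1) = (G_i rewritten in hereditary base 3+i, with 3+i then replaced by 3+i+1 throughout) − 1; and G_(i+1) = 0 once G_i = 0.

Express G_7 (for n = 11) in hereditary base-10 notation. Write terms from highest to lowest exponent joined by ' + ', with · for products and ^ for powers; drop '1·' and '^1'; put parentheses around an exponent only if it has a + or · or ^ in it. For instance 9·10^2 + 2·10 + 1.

[0] 11 ≡ 3^2 + 2 (base 3). Lift 4: 18. −1: 17.
[1] 17 ≡ 4^2 + 1 (base 4). Lift 5: 26. −1: 25.
[2] 25 ≡ 5^2 (base 5). Lift 6: 36. −1: 35.
[3] 35 ≡ 5·6 + 5 (base 6). Lift 7: 40. −1: 39.
[4] 39 ≡ 5·7 + 4 (base 7). Lift 8: 44. −1: 43.
[5] 43 ≡ 5·8 + 3 (base 8). Lift 9: 48. −1: 47.
[6] 47 ≡ 5·9 + 2 (base 9). Lift 10: 52. −1: 51.
[7] 51 ≡ 5·10 + 1 (base 10). Lift 11: 56. −1: 55.

5·10 + 1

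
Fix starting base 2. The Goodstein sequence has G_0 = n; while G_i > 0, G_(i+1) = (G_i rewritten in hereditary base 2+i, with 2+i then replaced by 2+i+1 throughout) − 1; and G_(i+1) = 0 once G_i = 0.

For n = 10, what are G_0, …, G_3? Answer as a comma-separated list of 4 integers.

10, 83, 1025, 15625

step 0: 10 = 2^(2 + 1) + 2; sub 3 for 2: 3^(3 + 1) + 3; = 84; G_1 = 84−1 = 83
step 1: 83 = 3^(3 + 1) + 2; sub 4 for 3: 4^(4 + 1) + 2; = 1026; G_2 = 1026−1 = 1025
step 2: 1025 = 4^(4 + 1) + 1; sub 5 for 4: 5^(5 + 1) + 1; = 15626; G_3 = 15626−1 = 15625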